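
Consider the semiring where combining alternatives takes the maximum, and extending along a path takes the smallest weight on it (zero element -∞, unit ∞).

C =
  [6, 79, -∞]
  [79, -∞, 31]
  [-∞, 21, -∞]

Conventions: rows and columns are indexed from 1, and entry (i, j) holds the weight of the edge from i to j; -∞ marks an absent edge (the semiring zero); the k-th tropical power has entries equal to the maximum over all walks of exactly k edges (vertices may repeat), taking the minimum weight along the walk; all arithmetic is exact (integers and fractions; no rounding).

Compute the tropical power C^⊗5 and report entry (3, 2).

C^⊗2:
  [79, 6, 31]
  [6, 79, -∞]
  [21, -∞, 21]
C^⊗3:
  [6, 79, 6]
  [79, 6, 31]
  [6, 21, -∞]
C^⊗4:
  [79, 6, 31]
  [6, 79, 6]
  [21, 6, 21]
C^⊗5:
  [6, 79, 6]
  [79, 6, 31]
  [6, 21, 6]
Key observation: the optimum is the walk 3->2->1->2->1->2, with weight 21 min 79 min 79 min 79 min 79 = 21.
Optimal value attained by: walk 3->2->1->2->1->2.
Answer: (C^⊗5)[3][2] = 21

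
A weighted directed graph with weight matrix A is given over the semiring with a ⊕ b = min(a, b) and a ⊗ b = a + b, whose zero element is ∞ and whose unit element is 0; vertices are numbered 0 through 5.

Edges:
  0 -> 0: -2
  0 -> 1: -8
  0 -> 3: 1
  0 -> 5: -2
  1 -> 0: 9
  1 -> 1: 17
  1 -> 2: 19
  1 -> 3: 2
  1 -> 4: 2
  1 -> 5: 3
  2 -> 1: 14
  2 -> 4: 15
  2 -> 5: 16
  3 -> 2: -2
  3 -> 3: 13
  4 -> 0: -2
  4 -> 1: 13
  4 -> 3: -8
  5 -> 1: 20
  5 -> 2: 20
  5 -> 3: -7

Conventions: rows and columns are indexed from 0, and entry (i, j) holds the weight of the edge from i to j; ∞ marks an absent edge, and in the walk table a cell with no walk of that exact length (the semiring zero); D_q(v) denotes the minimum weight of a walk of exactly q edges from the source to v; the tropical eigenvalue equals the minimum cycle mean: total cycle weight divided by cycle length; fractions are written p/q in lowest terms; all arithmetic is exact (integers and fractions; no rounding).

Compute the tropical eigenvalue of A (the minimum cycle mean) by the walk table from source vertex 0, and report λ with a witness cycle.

q=0: [0, ∞, ∞, ∞, ∞, ∞]
q=1: [-2, -8, ∞, 1, ∞, -2]
q=2: [-4, -10, -1, -9, -6, -5]
q=3: [-8, -12, -11, -14, -8, -7]
q=4: [-10, -16, -16, -16, -10, -10]
q=5: [-12, -18, -18, -18, -14, -13]
q=6: [-16, -20, -20, -22, -16, -15]
Optimal cycle mean attained by: cycle 0->1->4->0, total (-8) + 2 + (-2), length 3.
Answer: λ = -8/3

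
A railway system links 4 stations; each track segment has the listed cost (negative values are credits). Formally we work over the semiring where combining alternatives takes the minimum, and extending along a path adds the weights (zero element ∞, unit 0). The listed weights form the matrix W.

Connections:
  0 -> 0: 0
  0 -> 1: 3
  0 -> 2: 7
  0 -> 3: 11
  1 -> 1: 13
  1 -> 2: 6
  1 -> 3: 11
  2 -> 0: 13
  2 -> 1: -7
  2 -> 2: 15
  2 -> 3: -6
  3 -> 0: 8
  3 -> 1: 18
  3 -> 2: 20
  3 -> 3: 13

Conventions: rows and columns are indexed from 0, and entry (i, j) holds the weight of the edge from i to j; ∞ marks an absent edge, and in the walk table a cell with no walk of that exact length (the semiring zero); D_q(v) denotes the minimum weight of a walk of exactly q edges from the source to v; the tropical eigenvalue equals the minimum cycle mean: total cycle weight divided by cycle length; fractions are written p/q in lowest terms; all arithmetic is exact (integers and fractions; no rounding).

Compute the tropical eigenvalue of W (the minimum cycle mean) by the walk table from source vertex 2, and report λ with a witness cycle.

q=0: [∞, ∞, 0, ∞]
q=1: [13, -7, 15, -6]
q=2: [2, 6, -1, 4]
q=3: [2, -8, 9, -7]
q=4: [1, 2, -2, 3]
Optimal cycle mean attained by: cycle 1->2->1, total 6 + (-7), length 2.
Answer: λ = -1/2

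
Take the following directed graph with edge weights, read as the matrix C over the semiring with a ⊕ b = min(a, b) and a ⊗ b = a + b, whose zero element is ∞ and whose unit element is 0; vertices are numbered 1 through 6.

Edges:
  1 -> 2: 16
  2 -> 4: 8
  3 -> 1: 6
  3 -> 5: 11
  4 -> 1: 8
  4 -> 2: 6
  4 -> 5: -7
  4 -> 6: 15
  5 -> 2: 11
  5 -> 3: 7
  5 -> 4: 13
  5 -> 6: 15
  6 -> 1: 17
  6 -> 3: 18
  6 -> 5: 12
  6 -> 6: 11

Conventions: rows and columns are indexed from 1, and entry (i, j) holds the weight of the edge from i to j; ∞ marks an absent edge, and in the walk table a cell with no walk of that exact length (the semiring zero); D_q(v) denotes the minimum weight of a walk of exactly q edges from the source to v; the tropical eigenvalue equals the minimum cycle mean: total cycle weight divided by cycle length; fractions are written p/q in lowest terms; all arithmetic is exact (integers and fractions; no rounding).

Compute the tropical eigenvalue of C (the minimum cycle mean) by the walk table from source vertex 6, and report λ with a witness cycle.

q=0: [∞, ∞, ∞, ∞, ∞, 0]
q=1: [17, ∞, 18, ∞, 12, 11]
q=2: [24, 23, 19, 25, 23, 22]
q=3: [25, 31, 30, 31, 18, 33]
q=4: [36, 29, 25, 31, 24, 33]
q=5: [31, 35, 31, 37, 24, 39]
q=6: [37, 35, 31, 37, 30, 39]
Optimal cycle mean attained by: cycle 4->5->4, total (-7) + 13, length 2.
Answer: λ = 3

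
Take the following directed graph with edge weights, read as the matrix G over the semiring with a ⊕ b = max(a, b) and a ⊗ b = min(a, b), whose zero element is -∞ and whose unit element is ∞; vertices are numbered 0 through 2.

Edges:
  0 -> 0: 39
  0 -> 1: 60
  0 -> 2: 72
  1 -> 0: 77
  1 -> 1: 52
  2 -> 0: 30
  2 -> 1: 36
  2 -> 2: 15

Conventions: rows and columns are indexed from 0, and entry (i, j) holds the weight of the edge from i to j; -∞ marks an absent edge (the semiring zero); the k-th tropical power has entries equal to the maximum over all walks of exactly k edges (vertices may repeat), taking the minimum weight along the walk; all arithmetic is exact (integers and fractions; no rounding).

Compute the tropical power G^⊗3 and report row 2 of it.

G^⊗2:
  [60, 52, 39]
  [52, 60, 72]
  [36, 36, 30]
G^⊗3:
  [52, 60, 60]
  [60, 52, 52]
  [36, 36, 36]
Answer: row 2 of G^⊗3 = [36, 36, 36]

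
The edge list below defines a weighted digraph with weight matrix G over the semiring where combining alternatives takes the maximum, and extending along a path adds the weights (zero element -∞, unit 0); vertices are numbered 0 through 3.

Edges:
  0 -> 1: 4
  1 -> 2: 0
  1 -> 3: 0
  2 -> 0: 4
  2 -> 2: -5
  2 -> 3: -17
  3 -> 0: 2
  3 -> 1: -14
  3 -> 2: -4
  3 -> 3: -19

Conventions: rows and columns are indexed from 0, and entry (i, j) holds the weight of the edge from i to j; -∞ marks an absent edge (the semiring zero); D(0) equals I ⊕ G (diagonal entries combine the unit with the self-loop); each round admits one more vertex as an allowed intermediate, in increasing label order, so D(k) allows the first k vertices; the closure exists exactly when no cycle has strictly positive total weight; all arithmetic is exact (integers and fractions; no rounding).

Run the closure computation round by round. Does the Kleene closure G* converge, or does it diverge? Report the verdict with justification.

D(0):
  [0, 4, -∞, -∞]
  [-∞, 0, 0, 0]
  [4, -∞, 0, -17]
  [2, -14, -4, 0]
D(1):
  [0, 4, -∞, -∞]
  [-∞, 0, 0, 0]
  [4, 8, 0, -17]
  [2, 6, -4, 0]
Detection: at round 2, diagonal entry (2, 2) turns strictly positive.
Key observation: the cycle 2->0->1->2 has total weight 4 + 4 + 0, which is strictly positive.
Answer: DIVERGES — positive cycle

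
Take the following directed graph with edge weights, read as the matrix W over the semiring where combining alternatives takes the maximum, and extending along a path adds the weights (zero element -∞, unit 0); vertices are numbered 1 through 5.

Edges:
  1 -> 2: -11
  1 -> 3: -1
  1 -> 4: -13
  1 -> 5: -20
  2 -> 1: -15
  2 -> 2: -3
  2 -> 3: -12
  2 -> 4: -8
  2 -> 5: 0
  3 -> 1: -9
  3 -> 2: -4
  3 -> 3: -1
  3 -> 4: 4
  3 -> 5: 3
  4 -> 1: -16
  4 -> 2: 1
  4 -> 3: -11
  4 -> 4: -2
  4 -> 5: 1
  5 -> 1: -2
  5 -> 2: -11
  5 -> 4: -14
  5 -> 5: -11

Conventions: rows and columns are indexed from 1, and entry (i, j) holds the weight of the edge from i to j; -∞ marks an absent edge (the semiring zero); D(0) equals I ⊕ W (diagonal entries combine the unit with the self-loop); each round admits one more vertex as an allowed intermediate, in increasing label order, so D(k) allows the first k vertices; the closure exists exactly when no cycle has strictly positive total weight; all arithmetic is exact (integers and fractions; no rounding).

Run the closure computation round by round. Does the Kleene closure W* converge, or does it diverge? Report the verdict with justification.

D(0):
  [0, -11, -1, -13, -20]
  [-15, 0, -12, -8, 0]
  [-9, -4, 0, 4, 3]
  [-16, 1, -11, 0, 1]
  [-2, -11, -∞, -14, 0]
D(1):
  [0, -11, -1, -13, -20]
  [-15, 0, -12, -8, 0]
  [-9, -4, 0, 4, 3]
  [-16, 1, -11, 0, 1]
  [-2, -11, -3, -14, 0]
D(2):
  [0, -11, -1, -13, -11]
  [-15, 0, -12, -8, 0]
  [-9, -4, 0, 4, 3]
  [-14, 1, -11, 0, 1]
  [-2, -11, -3, -14, 0]
D(3):
  [0, -5, -1, 3, 2]
  [-15, 0, -12, -8, 0]
  [-9, -4, 0, 4, 3]
  [-14, 1, -11, 0, 1]
  [-2, -7, -3, 1, 0]
Detection: at round 4, diagonal entry (5, 5) turns strictly positive.
Key observation: the cycle 5->1->3->4->2->5 has total weight (-2) + (-1) + 4 + 1 + 0, which is strictly positive.
Answer: DIVERGES — positive cycle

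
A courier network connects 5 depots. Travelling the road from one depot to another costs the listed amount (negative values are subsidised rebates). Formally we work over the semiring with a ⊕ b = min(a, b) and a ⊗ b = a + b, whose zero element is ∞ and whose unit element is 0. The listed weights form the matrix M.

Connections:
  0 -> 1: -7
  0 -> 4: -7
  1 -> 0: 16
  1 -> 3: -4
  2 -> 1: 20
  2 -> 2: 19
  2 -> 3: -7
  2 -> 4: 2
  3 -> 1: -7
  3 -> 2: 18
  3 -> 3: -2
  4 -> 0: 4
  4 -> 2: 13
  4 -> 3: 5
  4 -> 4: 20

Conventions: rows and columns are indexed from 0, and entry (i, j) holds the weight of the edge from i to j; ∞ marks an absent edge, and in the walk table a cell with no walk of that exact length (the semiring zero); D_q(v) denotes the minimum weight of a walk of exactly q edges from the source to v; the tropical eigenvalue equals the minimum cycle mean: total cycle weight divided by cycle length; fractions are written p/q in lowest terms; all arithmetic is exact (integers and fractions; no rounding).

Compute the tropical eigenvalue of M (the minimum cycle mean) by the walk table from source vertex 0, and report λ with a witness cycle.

q=0: [0, ∞, ∞, ∞, ∞]
q=1: [∞, -7, ∞, ∞, -7]
q=2: [-3, ∞, 6, -11, 13]
q=3: [17, -18, 7, -13, -10]
q=4: [-6, -20, 3, -22, 9]
q=5: [-4, -29, -4, -24, -13]
Optimal cycle mean attained by: cycle 1->3->1, total (-4) + (-7), length 2.
Answer: λ = -11/2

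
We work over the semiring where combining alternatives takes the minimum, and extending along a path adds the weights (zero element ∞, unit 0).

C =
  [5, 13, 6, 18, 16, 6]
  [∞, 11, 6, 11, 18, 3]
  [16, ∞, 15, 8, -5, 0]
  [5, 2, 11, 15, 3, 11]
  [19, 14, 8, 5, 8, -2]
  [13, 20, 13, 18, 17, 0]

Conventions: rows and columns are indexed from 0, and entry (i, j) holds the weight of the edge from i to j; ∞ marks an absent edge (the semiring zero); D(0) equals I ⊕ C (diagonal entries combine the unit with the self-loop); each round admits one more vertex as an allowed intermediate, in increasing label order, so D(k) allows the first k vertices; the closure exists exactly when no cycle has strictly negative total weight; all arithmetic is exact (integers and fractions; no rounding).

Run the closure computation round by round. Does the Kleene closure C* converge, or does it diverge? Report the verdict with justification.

D(0):
  [0, 13, 6, 18, 16, 6]
  [∞, 0, 6, 11, 18, 3]
  [16, ∞, 0, 8, -5, 0]
  [5, 2, 11, 0, 3, 11]
  [19, 14, 8, 5, 0, -2]
  [13, 20, 13, 18, 17, 0]
D(1):
  [0, 13, 6, 18, 16, 6]
  [∞, 0, 6, 11, 18, 3]
  [16, 29, 0, 8, -5, 0]
  [5, 2, 11, 0, 3, 11]
  [19, 14, 8, 5, 0, -2]
  [13, 20, 13, 18, 17, 0]
D(2):
  [0, 13, 6, 18, 16, 6]
  [∞, 0, 6, 11, 18, 3]
  [16, 29, 0, 8, -5, 0]
  [5, 2, 8, 0, 3, 5]
  [19, 14, 8, 5, 0, -2]
  [13, 20, 13, 18, 17, 0]
D(3):
  [0, 13, 6, 14, 1, 6]
  [22, 0, 6, 11, 1, 3]
  [16, 29, 0, 8, -5, 0]
  [5, 2, 8, 0, 3, 5]
  [19, 14, 8, 5, 0, -2]
  [13, 20, 13, 18, 8, 0]
D(4):
  [0, 13, 6, 14, 1, 6]
  [16, 0, 6, 11, 1, 3]
  [13, 10, 0, 8, -5, 0]
  [5, 2, 8, 0, 3, 5]
  [10, 7, 8, 5, 0, -2]
  [13, 20, 13, 18, 8, 0]
D(5):
  [0, 8, 6, 6, 1, -1]
  [11, 0, 6, 6, 1, -1]
  [5, 2, 0, 0, -5, -7]
  [5, 2, 8, 0, 3, 1]
  [10, 7, 8, 5, 0, -2]
  [13, 15, 13, 13, 8, 0]
D(6):
  [0, 8, 6, 6, 1, -1]
  [11, 0, 6, 6, 1, -1]
  [5, 2, 0, 0, -5, -7]
  [5, 2, 8, 0, 3, 1]
  [10, 7, 8, 5, 0, -2]
  [13, 15, 13, 13, 8, 0]
Key observation: every diagonal entry stays at the unit through all rounds, so no improving cycle exists.
Answer: CONVERGES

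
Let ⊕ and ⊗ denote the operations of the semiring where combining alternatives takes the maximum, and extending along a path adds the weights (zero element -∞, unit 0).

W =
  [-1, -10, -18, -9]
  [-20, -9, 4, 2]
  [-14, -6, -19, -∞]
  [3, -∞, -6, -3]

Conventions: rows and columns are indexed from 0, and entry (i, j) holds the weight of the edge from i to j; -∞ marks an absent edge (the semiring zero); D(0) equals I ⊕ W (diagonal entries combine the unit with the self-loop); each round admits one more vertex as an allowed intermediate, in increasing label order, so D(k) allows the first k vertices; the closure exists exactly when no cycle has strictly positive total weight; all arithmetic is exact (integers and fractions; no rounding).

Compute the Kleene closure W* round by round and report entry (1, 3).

D(0):
  [0, -10, -18, -9]
  [-20, 0, 4, 2]
  [-14, -6, 0, -∞]
  [3, -∞, -6, 0]
D(1):
  [0, -10, -18, -9]
  [-20, 0, 4, 2]
  [-14, -6, 0, -23]
  [3, -7, -6, 0]
D(2):
  [0, -10, -6, -8]
  [-20, 0, 4, 2]
  [-14, -6, 0, -4]
  [3, -7, -3, 0]
D(3):
  [0, -10, -6, -8]
  [-10, 0, 4, 2]
  [-14, -6, 0, -4]
  [3, -7, -3, 0]
D(4):
  [0, -10, -6, -8]
  [5, 0, 4, 2]
  [-1, -6, 0, -4]
  [3, -7, -3, 0]
Answer: W*[1][3] = 2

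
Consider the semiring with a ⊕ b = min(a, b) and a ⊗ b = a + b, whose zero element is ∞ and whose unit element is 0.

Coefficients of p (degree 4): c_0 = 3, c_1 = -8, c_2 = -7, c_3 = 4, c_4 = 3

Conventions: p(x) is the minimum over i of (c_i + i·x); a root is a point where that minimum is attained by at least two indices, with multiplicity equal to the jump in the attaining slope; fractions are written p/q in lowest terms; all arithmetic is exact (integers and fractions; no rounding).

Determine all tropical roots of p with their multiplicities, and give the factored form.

hull edge (i=0, c=3) to (i=1, c=-8): slope -11, span 1
hull edge (i=1, c=-8) to (i=2, c=-7): slope 1, span 1
hull edge (i=2, c=-7) to (i=4, c=3): slope 5, span 2
Factored form: p(x) = 3 ⊗ (x ⊕ (-5)) ⊗ (x ⊕ (-5)) ⊗ (x ⊕ (-1)) ⊗ (x ⊕ 11)
Answer: roots = -5 (mult 2), -1 (mult 1), 11 (mult 1)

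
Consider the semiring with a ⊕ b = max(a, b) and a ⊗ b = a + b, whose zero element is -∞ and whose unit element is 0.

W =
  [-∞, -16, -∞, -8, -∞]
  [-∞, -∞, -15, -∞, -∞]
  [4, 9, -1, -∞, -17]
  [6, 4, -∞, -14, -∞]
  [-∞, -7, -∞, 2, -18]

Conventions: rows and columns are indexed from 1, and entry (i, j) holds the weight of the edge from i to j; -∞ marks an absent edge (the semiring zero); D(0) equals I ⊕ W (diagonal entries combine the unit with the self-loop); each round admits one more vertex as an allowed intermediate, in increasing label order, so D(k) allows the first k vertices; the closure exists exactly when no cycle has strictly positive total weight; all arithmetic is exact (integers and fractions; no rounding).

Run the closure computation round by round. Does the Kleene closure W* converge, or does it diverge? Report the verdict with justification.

D(0):
  [0, -16, -∞, -8, -∞]
  [-∞, 0, -15, -∞, -∞]
  [4, 9, 0, -∞, -17]
  [6, 4, -∞, 0, -∞]
  [-∞, -7, -∞, 2, 0]
D(1):
  [0, -16, -∞, -8, -∞]
  [-∞, 0, -15, -∞, -∞]
  [4, 9, 0, -4, -17]
  [6, 4, -∞, 0, -∞]
  [-∞, -7, -∞, 2, 0]
D(2):
  [0, -16, -31, -8, -∞]
  [-∞, 0, -15, -∞, -∞]
  [4, 9, 0, -4, -17]
  [6, 4, -11, 0, -∞]
  [-∞, -7, -22, 2, 0]
D(3):
  [0, -16, -31, -8, -48]
  [-11, 0, -15, -19, -32]
  [4, 9, 0, -4, -17]
  [6, 4, -11, 0, -28]
  [-18, -7, -22, 2, 0]
D(4):
  [0, -4, -19, -8, -36]
  [-11, 0, -15, -19, -32]
  [4, 9, 0, -4, -17]
  [6, 4, -11, 0, -28]
  [8, 6, -9, 2, 0]
D(5):
  [0, -4, -19, -8, -36]
  [-11, 0, -15, -19, -32]
  [4, 9, 0, -4, -17]
  [6, 4, -11, 0, -28]
  [8, 6, -9, 2, 0]
Key observation: every diagonal entry stays at the unit through all rounds, so no improving cycle exists.
Answer: CONVERGES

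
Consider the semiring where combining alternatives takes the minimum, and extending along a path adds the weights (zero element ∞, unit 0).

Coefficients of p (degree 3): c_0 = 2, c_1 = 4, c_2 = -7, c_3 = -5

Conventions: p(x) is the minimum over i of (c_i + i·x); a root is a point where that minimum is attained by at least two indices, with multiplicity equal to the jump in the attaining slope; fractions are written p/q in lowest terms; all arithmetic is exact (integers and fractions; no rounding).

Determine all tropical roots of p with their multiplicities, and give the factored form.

hull edge (i=0, c=2) to (i=2, c=-7): slope -9/2, span 2
hull edge (i=2, c=-7) to (i=3, c=-5): slope 2, span 1
Factored form: p(x) = -5 ⊗ (x ⊕ (-2)) ⊗ (x ⊕ 9/2) ⊗ (x ⊕ 9/2)
Answer: roots = -2 (mult 1), 9/2 (mult 2)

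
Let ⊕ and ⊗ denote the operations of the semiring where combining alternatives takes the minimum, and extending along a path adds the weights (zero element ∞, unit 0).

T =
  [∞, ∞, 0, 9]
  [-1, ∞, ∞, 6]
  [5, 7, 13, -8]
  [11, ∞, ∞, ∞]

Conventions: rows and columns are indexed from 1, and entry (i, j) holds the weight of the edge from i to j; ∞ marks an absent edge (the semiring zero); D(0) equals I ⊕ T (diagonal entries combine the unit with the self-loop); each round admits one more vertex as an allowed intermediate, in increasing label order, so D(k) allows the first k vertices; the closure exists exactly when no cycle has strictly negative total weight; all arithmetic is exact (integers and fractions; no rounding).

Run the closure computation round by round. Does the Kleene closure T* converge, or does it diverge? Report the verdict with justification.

D(0):
  [0, ∞, 0, 9]
  [-1, 0, ∞, 6]
  [5, 7, 0, -8]
  [11, ∞, ∞, 0]
D(1):
  [0, ∞, 0, 9]
  [-1, 0, -1, 6]
  [5, 7, 0, -8]
  [11, ∞, 11, 0]
D(2):
  [0, ∞, 0, 9]
  [-1, 0, -1, 6]
  [5, 7, 0, -8]
  [11, ∞, 11, 0]
D(3):
  [0, 7, 0, -8]
  [-1, 0, -1, -9]
  [5, 7, 0, -8]
  [11, 18, 11, 0]
D(4):
  [0, 7, 0, -8]
  [-1, 0, -1, -9]
  [3, 7, 0, -8]
  [11, 18, 11, 0]
Key observation: every diagonal entry stays at the unit through all rounds, so no improving cycle exists.
Answer: CONVERGES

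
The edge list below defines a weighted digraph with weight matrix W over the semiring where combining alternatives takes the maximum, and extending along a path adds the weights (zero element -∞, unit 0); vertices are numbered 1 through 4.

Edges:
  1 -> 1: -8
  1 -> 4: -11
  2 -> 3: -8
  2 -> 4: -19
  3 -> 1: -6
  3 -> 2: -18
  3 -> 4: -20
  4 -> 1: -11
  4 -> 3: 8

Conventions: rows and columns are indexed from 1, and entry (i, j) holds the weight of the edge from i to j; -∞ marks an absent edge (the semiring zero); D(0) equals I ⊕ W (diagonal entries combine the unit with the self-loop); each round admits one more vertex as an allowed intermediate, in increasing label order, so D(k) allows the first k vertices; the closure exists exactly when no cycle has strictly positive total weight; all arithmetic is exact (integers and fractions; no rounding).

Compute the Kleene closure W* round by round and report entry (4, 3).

D(0):
  [0, -∞, -∞, -11]
  [-∞, 0, -8, -19]
  [-6, -18, 0, -20]
  [-11, -∞, 8, 0]
D(1):
  [0, -∞, -∞, -11]
  [-∞, 0, -8, -19]
  [-6, -18, 0, -17]
  [-11, -∞, 8, 0]
D(2):
  [0, -∞, -∞, -11]
  [-∞, 0, -8, -19]
  [-6, -18, 0, -17]
  [-11, -∞, 8, 0]
D(3):
  [0, -∞, -∞, -11]
  [-14, 0, -8, -19]
  [-6, -18, 0, -17]
  [2, -10, 8, 0]
D(4):
  [0, -21, -3, -11]
  [-14, 0, -8, -19]
  [-6, -18, 0, -17]
  [2, -10, 8, 0]
Answer: W*[4][3] = 8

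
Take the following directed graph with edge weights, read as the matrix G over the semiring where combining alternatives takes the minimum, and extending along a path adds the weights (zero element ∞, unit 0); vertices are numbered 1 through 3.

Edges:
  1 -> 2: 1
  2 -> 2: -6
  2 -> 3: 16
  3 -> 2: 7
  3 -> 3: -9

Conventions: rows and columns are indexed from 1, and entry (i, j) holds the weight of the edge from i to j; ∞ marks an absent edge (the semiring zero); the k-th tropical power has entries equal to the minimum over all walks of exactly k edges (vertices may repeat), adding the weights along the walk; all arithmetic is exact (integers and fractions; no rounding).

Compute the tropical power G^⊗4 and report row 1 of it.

G^⊗2:
  [∞, -5, 17]
  [∞, -12, 7]
  [∞, -2, -18]
G^⊗3:
  [∞, -11, 8]
  [∞, -18, -2]
  [∞, -11, -27]
G^⊗4:
  [∞, -17, -1]
  [∞, -24, -11]
  [∞, -20, -36]
Answer: row 1 of G^⊗4 = [∞, -17, -1]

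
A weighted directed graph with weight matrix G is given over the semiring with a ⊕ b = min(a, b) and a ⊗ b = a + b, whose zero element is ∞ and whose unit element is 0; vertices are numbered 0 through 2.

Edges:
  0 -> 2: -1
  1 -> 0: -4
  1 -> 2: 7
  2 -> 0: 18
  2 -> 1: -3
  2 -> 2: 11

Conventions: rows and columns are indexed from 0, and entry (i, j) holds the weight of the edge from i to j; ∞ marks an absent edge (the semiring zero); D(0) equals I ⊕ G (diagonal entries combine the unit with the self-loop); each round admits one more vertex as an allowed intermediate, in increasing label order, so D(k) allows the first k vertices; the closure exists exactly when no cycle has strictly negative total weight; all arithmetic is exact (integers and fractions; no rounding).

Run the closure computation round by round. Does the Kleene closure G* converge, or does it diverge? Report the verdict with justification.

D(0):
  [0, ∞, -1]
  [-4, 0, 7]
  [18, -3, 0]
D(1):
  [0, ∞, -1]
  [-4, 0, -5]
  [18, -3, 0]
Detection: at round 2, diagonal entry (2, 2) turns strictly negative.
Key observation: the cycle 2->1->0->2 has total weight (-3) + (-4) + (-1), which is strictly negative.
Answer: DIVERGES — negative cycle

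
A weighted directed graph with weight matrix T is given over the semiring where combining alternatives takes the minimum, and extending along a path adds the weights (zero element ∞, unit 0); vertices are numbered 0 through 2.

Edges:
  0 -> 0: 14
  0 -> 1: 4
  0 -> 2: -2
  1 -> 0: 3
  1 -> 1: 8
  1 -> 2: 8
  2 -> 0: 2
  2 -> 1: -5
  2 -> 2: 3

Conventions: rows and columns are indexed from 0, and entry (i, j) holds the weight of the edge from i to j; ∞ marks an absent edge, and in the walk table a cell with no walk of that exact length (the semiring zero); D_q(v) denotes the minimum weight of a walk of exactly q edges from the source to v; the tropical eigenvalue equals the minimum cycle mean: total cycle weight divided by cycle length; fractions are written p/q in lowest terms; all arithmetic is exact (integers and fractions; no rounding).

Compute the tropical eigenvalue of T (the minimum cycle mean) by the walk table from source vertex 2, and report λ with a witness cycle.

q=0: [∞, ∞, 0]
q=1: [2, -5, 3]
q=2: [-2, -2, 0]
q=3: [1, -5, -4]
Optimal cycle mean attained by: cycle 0->2->1->0, total (-2) + (-5) + 3, length 3.
Answer: λ = -4/3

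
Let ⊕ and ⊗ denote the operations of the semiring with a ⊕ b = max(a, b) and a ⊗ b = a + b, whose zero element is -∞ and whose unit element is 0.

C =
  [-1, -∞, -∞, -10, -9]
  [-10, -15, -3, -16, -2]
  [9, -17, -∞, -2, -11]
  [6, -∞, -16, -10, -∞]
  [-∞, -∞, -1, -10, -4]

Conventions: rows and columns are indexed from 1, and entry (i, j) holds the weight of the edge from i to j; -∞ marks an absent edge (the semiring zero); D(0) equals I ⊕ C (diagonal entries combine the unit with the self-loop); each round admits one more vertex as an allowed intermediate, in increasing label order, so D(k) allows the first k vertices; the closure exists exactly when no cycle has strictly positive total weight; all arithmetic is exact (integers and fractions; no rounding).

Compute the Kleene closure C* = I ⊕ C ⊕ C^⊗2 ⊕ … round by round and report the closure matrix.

D(0):
  [0, -∞, -∞, -10, -9]
  [-10, 0, -3, -16, -2]
  [9, -17, 0, -2, -11]
  [6, -∞, -16, 0, -∞]
  [-∞, -∞, -1, -10, 0]
D(1):
  [0, -∞, -∞, -10, -9]
  [-10, 0, -3, -16, -2]
  [9, -17, 0, -1, 0]
  [6, -∞, -16, 0, -3]
  [-∞, -∞, -1, -10, 0]
D(2):
  [0, -∞, -∞, -10, -9]
  [-10, 0, -3, -16, -2]
  [9, -17, 0, -1, 0]
  [6, -∞, -16, 0, -3]
  [-∞, -∞, -1, -10, 0]
D(3):
  [0, -∞, -∞, -10, -9]
  [6, 0, -3, -4, -2]
  [9, -17, 0, -1, 0]
  [6, -33, -16, 0, -3]
  [8, -18, -1, -2, 0]
D(4):
  [0, -43, -26, -10, -9]
  [6, 0, -3, -4, -2]
  [9, -17, 0, -1, 0]
  [6, -33, -16, 0, -3]
  [8, -18, -1, -2, 0]
D(5):
  [0, -27, -10, -10, -9]
  [6, 0, -3, -4, -2]
  [9, -17, 0, -1, 0]
  [6, -21, -4, 0, -3]
  [8, -18, -1, -2, 0]
Answer: C* = [[0, -27, -10, -10, -9], [6, 0, -3, -4, -2], [9, -17, 0, -1, 0], [6, -21, -4, 0, -3], [8, -18, -1, -2, 0]]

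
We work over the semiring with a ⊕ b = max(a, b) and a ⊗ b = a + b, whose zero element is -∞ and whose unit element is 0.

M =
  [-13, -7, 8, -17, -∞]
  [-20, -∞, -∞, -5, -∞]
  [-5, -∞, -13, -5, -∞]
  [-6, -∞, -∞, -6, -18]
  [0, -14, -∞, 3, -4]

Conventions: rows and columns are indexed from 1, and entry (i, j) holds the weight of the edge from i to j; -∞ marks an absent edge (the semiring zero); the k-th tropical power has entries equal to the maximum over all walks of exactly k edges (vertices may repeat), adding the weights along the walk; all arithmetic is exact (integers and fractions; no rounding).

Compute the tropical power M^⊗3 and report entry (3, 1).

M^⊗2:
  [3, -20, -5, 3, -35]
  [-11, -27, -12, -11, -23]
  [-11, -12, 3, -11, -23]
  [-12, -13, 2, -12, -22]
  [-3, -7, 8, -1, -8]
M^⊗3:
  [-3, -4, 11, -3, -15]
  [-17, -18, -3, -17, -27]
  [-2, -18, -3, -2, -27]
  [-3, -19, -4, -3, -26]
  [3, -10, 5, 3, -12]
Key observation: the optimum is the walk 3->1->3->1, with weight (-5) + 8 + (-5) = -2.
Optimal value attained by: walk 3->1->3->1.
Answer: (M^⊗3)[3][1] = -2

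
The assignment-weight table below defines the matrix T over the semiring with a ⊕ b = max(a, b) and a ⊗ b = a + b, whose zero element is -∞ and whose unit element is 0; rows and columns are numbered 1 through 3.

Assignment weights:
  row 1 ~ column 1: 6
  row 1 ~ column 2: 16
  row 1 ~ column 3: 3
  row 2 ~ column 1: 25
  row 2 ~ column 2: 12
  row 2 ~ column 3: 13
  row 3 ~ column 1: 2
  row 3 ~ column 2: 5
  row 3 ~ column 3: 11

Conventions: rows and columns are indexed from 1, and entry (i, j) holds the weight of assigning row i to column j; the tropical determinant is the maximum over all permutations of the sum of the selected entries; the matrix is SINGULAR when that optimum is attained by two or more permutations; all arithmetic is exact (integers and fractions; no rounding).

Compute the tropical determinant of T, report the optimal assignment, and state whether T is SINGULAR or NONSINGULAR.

σ = (1, 2, 3): 6 + 12 + 11 = 29
σ = (1, 3, 2): 6 + 13 + 5 = 24
σ = (2, 1, 3): 16 + 25 + 11 = 52
σ = (2, 3, 1): 16 + 13 + 2 = 31
σ = (3, 1, 2): 3 + 25 + 5 = 33
σ = (3, 2, 1): 3 + 12 + 2 = 17
Optimal value attained by: σ = (2, 1, 3).
Answer: det⊕(T) = 52; verdict: NONSINGULAR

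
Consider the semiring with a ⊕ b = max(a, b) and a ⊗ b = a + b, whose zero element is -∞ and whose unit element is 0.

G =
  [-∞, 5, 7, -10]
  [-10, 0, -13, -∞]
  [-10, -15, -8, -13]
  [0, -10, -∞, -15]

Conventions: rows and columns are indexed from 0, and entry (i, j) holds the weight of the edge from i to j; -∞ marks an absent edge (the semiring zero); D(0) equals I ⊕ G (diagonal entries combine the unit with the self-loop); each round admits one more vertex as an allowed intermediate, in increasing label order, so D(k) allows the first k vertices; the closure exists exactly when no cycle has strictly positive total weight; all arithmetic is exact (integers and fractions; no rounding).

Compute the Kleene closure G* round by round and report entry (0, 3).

D(0):
  [0, 5, 7, -10]
  [-10, 0, -13, -∞]
  [-10, -15, 0, -13]
  [0, -10, -∞, 0]
D(1):
  [0, 5, 7, -10]
  [-10, 0, -3, -20]
  [-10, -5, 0, -13]
  [0, 5, 7, 0]
D(2):
  [0, 5, 7, -10]
  [-10, 0, -3, -20]
  [-10, -5, 0, -13]
  [0, 5, 7, 0]
D(3):
  [0, 5, 7, -6]
  [-10, 0, -3, -16]
  [-10, -5, 0, -13]
  [0, 5, 7, 0]
D(4):
  [0, 5, 7, -6]
  [-10, 0, -3, -16]
  [-10, -5, 0, -13]
  [0, 5, 7, 0]
Answer: G*[0][3] = -6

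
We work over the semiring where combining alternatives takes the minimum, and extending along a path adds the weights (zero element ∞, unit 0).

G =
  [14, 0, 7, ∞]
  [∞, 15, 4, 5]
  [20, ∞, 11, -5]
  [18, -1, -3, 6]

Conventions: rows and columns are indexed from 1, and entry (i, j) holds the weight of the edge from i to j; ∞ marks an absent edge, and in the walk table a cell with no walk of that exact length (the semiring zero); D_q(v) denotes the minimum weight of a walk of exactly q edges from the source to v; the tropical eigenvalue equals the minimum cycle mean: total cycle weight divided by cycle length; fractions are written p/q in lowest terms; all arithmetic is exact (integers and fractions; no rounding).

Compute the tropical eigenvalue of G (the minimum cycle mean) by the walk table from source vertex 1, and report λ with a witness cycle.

q=0: [0, ∞, ∞, ∞]
q=1: [14, 0, 7, ∞]
q=2: [27, 14, 4, 2]
q=3: [20, 1, -1, -1]
q=4: [17, -2, -4, -6]
Optimal cycle mean attained by: cycle 3->4->3, total (-5) + (-3), length 2.
Answer: λ = -4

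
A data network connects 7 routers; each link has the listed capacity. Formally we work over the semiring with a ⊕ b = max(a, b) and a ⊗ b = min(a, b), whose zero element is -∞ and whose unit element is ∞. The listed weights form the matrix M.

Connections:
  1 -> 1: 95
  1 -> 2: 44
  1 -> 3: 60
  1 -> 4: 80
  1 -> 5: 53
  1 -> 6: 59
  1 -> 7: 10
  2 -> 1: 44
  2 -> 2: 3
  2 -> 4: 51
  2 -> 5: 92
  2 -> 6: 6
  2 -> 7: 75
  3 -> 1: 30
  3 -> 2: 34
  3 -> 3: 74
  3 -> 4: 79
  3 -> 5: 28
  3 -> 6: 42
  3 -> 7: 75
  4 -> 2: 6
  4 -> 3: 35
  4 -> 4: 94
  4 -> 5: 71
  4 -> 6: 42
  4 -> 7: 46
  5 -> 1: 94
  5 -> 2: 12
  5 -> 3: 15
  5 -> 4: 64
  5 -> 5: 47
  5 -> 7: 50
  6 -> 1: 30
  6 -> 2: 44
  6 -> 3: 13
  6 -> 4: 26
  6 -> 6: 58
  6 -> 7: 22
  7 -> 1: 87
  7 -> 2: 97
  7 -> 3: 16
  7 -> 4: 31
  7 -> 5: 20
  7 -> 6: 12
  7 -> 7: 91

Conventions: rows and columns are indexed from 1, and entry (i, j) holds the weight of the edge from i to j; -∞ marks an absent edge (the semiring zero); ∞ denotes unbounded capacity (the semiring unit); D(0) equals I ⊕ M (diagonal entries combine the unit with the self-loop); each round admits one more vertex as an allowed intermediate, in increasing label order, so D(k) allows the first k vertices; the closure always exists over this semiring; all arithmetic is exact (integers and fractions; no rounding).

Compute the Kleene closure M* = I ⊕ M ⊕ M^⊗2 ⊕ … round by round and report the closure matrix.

D(0):
  [∞, 44, 60, 80, 53, 59, 10]
  [44, ∞, -∞, 51, 92, 6, 75]
  [30, 34, ∞, 79, 28, 42, 75]
  [-∞, 6, 35, ∞, 71, 42, 46]
  [94, 12, 15, 64, ∞, -∞, 50]
  [30, 44, 13, 26, -∞, ∞, 22]
  [87, 97, 16, 31, 20, 12, ∞]
D(1):
  [∞, 44, 60, 80, 53, 59, 10]
  [44, ∞, 44, 51, 92, 44, 75]
  [30, 34, ∞, 79, 30, 42, 75]
  [-∞, 6, 35, ∞, 71, 42, 46]
  [94, 44, 60, 80, ∞, 59, 50]
  [30, 44, 30, 30, 30, ∞, 22]
  [87, 97, 60, 80, 53, 59, ∞]
D(2):
  [∞, 44, 60, 80, 53, 59, 44]
  [44, ∞, 44, 51, 92, 44, 75]
  [34, 34, ∞, 79, 34, 42, 75]
  [6, 6, 35, ∞, 71, 42, 46]
  [94, 44, 60, 80, ∞, 59, 50]
  [44, 44, 44, 44, 44, ∞, 44]
  [87, 97, 60, 80, 92, 59, ∞]
D(3):
  [∞, 44, 60, 80, 53, 59, 60]
  [44, ∞, 44, 51, 92, 44, 75]
  [34, 34, ∞, 79, 34, 42, 75]
  [34, 34, 35, ∞, 71, 42, 46]
  [94, 44, 60, 80, ∞, 59, 60]
  [44, 44, 44, 44, 44, ∞, 44]
  [87, 97, 60, 80, 92, 59, ∞]
D(4):
  [∞, 44, 60, 80, 71, 59, 60]
  [44, ∞, 44, 51, 92, 44, 75]
  [34, 34, ∞, 79, 71, 42, 75]
  [34, 34, 35, ∞, 71, 42, 46]
  [94, 44, 60, 80, ∞, 59, 60]
  [44, 44, 44, 44, 44, ∞, 44]
  [87, 97, 60, 80, 92, 59, ∞]
D(5):
  [∞, 44, 60, 80, 71, 59, 60]
  [92, ∞, 60, 80, 92, 59, 75]
  [71, 44, ∞, 79, 71, 59, 75]
  [71, 44, 60, ∞, 71, 59, 60]
  [94, 44, 60, 80, ∞, 59, 60]
  [44, 44, 44, 44, 44, ∞, 44]
  [92, 97, 60, 80, 92, 59, ∞]
D(6):
  [∞, 44, 60, 80, 71, 59, 60]
  [92, ∞, 60, 80, 92, 59, 75]
  [71, 44, ∞, 79, 71, 59, 75]
  [71, 44, 60, ∞, 71, 59, 60]
  [94, 44, 60, 80, ∞, 59, 60]
  [44, 44, 44, 44, 44, ∞, 44]
  [92, 97, 60, 80, 92, 59, ∞]
D(7):
  [∞, 60, 60, 80, 71, 59, 60]
  [92, ∞, 60, 80, 92, 59, 75]
  [75, 75, ∞, 79, 75, 59, 75]
  [71, 60, 60, ∞, 71, 59, 60]
  [94, 60, 60, 80, ∞, 59, 60]
  [44, 44, 44, 44, 44, ∞, 44]
  [92, 97, 60, 80, 92, 59, ∞]
Answer: M* = [[∞, 60, 60, 80, 71, 59, 60], [92, ∞, 60, 80, 92, 59, 75], [75, 75, ∞, 79, 75, 59, 75], [71, 60, 60, ∞, 71, 59, 60], [94, 60, 60, 80, ∞, 59, 60], [44, 44, 44, 44, 44, ∞, 44], [92, 97, 60, 80, 92, 59, ∞]]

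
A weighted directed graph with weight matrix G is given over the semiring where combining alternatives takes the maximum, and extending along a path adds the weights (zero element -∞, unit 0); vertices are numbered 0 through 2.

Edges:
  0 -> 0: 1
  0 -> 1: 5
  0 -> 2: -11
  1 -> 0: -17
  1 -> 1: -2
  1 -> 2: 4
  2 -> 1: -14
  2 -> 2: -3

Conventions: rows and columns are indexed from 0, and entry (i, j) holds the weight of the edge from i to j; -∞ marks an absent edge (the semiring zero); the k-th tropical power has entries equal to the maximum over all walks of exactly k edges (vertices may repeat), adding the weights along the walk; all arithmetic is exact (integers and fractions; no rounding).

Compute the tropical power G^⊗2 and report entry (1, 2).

G^⊗2:
  [2, 6, 9]
  [-16, -4, 2]
  [-31, -16, -6]
Key observation: the optimum is the walk 1->1->2, with weight (-2) + 4 = 2.
Optimal value attained by: walk 1->1->2.
Answer: (G^⊗2)[1][2] = 2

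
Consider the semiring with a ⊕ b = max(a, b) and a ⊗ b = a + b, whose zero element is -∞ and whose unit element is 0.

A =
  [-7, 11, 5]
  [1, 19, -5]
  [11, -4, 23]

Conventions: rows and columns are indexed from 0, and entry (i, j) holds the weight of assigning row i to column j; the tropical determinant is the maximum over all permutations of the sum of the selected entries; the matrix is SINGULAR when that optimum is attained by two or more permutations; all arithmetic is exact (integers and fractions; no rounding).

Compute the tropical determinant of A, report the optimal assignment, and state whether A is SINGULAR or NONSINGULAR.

σ = (0, 1, 2): (-7) + 19 + 23 = 35
σ = (0, 2, 1): (-7) + (-5) + (-4) = -16
σ = (1, 0, 2): 11 + 1 + 23 = 35
σ = (1, 2, 0): 11 + (-5) + 11 = 17
σ = (2, 0, 1): 5 + 1 + (-4) = 2
σ = (2, 1, 0): 5 + 19 + 11 = 35
Optimal value attained by: σ = (0, 1, 2).
Answer: det⊕(A) = 35; verdict: SINGULAR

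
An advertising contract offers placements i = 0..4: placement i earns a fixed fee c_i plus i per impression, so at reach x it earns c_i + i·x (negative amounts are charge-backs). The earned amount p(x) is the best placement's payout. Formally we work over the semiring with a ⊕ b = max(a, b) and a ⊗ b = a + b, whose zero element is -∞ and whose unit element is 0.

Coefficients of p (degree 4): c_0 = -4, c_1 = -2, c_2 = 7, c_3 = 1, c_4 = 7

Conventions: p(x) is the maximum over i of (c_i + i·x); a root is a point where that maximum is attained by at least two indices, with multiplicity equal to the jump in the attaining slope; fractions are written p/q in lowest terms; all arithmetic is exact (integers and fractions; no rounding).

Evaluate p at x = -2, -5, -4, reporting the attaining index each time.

p(-2) = max(-4+0·(-2)=-4, -2+1·(-2)=-4, 7+2·(-2)=3, 1+3·(-2)=-5, 7+4·(-2)=-1) = 3 (attained by i=2)
p(-5) = max(-4+0·(-5)=-4, -2+1·(-5)=-7, 7+2·(-5)=-3, 1+3·(-5)=-14, 7+4·(-5)=-13) = -3 (attained by i=2)
p(-4) = max(-4+0·(-4)=-4, -2+1·(-4)=-6, 7+2·(-4)=-1, 1+3·(-4)=-11, 7+4·(-4)=-9) = -1 (attained by i=2)
Answer: p(-2) = 3; p(-5) = -3; p(-4) = -1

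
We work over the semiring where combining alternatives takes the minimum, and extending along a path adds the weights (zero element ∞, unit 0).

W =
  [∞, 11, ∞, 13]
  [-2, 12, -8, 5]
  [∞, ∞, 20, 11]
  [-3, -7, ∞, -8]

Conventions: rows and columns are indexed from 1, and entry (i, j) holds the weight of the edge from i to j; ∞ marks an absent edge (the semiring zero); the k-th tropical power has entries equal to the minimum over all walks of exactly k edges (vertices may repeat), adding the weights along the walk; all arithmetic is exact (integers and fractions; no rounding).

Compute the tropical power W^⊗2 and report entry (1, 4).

W^⊗2:
  [9, 6, 3, 5]
  [2, -2, 4, -3]
  [8, 4, 40, 3]
  [-11, -15, -15, -16]
Key observation: the optimum is the walk 1->4->4, with weight 13 + (-8) = 5.
Optimal value attained by: walk 1->4->4.
Answer: (W^⊗2)[1][4] = 5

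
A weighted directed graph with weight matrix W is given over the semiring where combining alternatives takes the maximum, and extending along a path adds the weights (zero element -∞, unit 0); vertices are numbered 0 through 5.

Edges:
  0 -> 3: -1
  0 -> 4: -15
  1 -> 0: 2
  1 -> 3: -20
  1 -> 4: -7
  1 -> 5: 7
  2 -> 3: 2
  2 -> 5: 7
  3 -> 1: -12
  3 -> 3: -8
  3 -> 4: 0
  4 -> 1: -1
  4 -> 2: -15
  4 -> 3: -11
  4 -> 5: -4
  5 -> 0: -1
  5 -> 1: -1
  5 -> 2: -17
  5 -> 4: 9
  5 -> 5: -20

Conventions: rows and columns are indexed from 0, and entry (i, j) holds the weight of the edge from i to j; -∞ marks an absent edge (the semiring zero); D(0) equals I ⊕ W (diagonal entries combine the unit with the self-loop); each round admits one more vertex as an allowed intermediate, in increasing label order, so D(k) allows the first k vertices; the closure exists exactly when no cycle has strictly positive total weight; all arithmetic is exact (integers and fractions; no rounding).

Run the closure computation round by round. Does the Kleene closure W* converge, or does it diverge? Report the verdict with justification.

D(0):
  [0, -∞, -∞, -1, -15, -∞]
  [2, 0, -∞, -20, -7, 7]
  [-∞, -∞, 0, 2, -∞, 7]
  [-∞, -12, -∞, 0, 0, -∞]
  [-∞, -1, -15, -11, 0, -4]
  [-1, -1, -17, -∞, 9, 0]
D(1):
  [0, -∞, -∞, -1, -15, -∞]
  [2, 0, -∞, 1, -7, 7]
  [-∞, -∞, 0, 2, -∞, 7]
  [-∞, -12, -∞, 0, 0, -∞]
  [-∞, -1, -15, -11, 0, -4]
  [-1, -1, -17, -2, 9, 0]
Detection: at round 2, diagonal entry (5, 5) turns strictly positive.
Key observation: the cycle 5->1->5 has total weight (-1) + 7, which is strictly positive.
Answer: DIVERGES — positive cycle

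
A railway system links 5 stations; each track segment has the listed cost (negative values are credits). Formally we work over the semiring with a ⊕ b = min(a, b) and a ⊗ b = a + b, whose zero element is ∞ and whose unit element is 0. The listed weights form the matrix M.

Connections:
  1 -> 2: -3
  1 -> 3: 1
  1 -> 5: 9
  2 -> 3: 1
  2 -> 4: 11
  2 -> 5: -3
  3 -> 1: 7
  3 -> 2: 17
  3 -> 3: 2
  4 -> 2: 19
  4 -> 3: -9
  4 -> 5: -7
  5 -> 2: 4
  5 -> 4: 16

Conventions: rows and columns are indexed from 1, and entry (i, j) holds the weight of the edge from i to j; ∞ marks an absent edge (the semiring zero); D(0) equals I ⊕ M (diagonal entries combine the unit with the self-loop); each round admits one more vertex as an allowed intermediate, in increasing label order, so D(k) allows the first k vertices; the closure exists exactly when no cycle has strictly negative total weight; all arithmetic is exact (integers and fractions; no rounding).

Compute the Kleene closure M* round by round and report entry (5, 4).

D(0):
  [0, -3, 1, ∞, 9]
  [∞, 0, 1, 11, -3]
  [7, 17, 0, ∞, ∞]
  [∞, 19, -9, 0, -7]
  [∞, 4, ∞, 16, 0]
D(1):
  [0, -3, 1, ∞, 9]
  [∞, 0, 1, 11, -3]
  [7, 4, 0, ∞, 16]
  [∞, 19, -9, 0, -7]
  [∞, 4, ∞, 16, 0]
D(2):
  [0, -3, -2, 8, -6]
  [∞, 0, 1, 11, -3]
  [7, 4, 0, 15, 1]
  [∞, 19, -9, 0, -7]
  [∞, 4, 5, 15, 0]
D(3):
  [0, -3, -2, 8, -6]
  [8, 0, 1, 11, -3]
  [7, 4, 0, 15, 1]
  [-2, -5, -9, 0, -8]
  [12, 4, 5, 15, 0]
D(4):
  [0, -3, -2, 8, -6]
  [8, 0, 1, 11, -3]
  [7, 4, 0, 15, 1]
  [-2, -5, -9, 0, -8]
  [12, 4, 5, 15, 0]
D(5):
  [0, -3, -2, 8, -6]
  [8, 0, 1, 11, -3]
  [7, 4, 0, 15, 1]
  [-2, -5, -9, 0, -8]
  [12, 4, 5, 15, 0]
Answer: M*[5][4] = 15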